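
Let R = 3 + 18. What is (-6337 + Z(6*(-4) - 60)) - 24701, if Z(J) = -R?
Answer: -31059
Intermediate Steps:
R = 21
Z(J) = -21 (Z(J) = -1*21 = -21)
(-6337 + Z(6*(-4) - 60)) - 24701 = (-6337 - 21) - 24701 = -6358 - 24701 = -31059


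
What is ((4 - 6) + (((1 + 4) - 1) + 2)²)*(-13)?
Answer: -442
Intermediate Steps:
((4 - 6) + (((1 + 4) - 1) + 2)²)*(-13) = (-2 + ((5 - 1) + 2)²)*(-13) = (-2 + (4 + 2)²)*(-13) = (-2 + 6²)*(-13) = (-2 + 36)*(-13) = 34*(-13) = -442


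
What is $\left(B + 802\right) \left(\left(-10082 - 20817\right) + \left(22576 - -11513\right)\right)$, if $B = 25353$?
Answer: $83434450$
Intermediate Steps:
$\left(B + 802\right) \left(\left(-10082 - 20817\right) + \left(22576 - -11513\right)\right) = \left(25353 + 802\right) \left(\left(-10082 - 20817\right) + \left(22576 - -11513\right)\right) = 26155 \left(-30899 + \left(22576 + 11513\right)\right) = 26155 \left(-30899 + 34089\right) = 26155 \cdot 3190 = 83434450$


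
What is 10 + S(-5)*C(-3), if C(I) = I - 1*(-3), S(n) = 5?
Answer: 10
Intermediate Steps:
C(I) = 3 + I (C(I) = I + 3 = 3 + I)
10 + S(-5)*C(-3) = 10 + 5*(3 - 3) = 10 + 5*0 = 10 + 0 = 10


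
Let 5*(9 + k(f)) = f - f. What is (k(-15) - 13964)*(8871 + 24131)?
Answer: -461136946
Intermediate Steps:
k(f) = -9 (k(f) = -9 + (f - f)/5 = -9 + (1/5)*0 = -9 + 0 = -9)
(k(-15) - 13964)*(8871 + 24131) = (-9 - 13964)*(8871 + 24131) = -13973*33002 = -461136946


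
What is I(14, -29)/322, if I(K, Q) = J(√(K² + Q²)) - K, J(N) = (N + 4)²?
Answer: 1039/322 + 4*√1037/161 ≈ 4.0268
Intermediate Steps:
J(N) = (4 + N)²
I(K, Q) = (4 + √(K² + Q²))² - K
I(14, -29)/322 = ((4 + √(14² + (-29)²))² - 1*14)/322 = ((4 + √(196 + 841))² - 14)*(1/322) = ((4 + √1037)² - 14)*(1/322) = (-14 + (4 + √1037)²)*(1/322) = -1/23 + (4 + √1037)²/322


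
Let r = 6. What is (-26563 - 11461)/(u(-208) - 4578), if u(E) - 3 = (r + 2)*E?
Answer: 38024/6239 ≈ 6.0946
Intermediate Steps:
u(E) = 3 + 8*E (u(E) = 3 + (6 + 2)*E = 3 + 8*E)
(-26563 - 11461)/(u(-208) - 4578) = (-26563 - 11461)/((3 + 8*(-208)) - 4578) = -38024/((3 - 1664) - 4578) = -38024/(-1661 - 4578) = -38024/(-6239) = -38024*(-1/6239) = 38024/6239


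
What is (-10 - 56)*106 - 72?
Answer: -7068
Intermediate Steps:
(-10 - 56)*106 - 72 = -66*106 - 72 = -6996 - 72 = -7068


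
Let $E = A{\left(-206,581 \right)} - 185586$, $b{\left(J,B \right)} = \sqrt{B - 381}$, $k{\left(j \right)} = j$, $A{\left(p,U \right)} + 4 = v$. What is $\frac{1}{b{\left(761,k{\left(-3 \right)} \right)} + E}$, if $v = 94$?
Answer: $- \frac{7729}{1433698600} - \frac{i \sqrt{6}}{4301095800} \approx -5.391 \cdot 10^{-6} - 5.695 \cdot 10^{-10} i$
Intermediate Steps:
$A{\left(p,U \right)} = 90$ ($A{\left(p,U \right)} = -4 + 94 = 90$)
$b{\left(J,B \right)} = \sqrt{-381 + B}$
$E = -185496$ ($E = 90 - 185586 = -185496$)
$\frac{1}{b{\left(761,k{\left(-3 \right)} \right)} + E} = \frac{1}{\sqrt{-381 - 3} - 185496} = \frac{1}{\sqrt{-384} - 185496} = \frac{1}{8 i \sqrt{6} - 185496} = \frac{1}{-185496 + 8 i \sqrt{6}}$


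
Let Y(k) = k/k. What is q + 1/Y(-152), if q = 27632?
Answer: 27633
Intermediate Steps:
Y(k) = 1
q + 1/Y(-152) = 27632 + 1/1 = 27632 + 1 = 27633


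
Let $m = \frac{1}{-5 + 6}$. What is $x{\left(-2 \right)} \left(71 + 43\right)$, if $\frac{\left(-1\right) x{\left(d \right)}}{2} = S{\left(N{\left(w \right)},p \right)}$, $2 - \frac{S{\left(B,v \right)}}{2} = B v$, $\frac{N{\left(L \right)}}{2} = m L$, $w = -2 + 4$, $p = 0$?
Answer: $-912$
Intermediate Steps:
$w = 2$
$m = 1$ ($m = 1^{-1} = 1$)
$N{\left(L \right)} = 2 L$ ($N{\left(L \right)} = 2 \cdot 1 L = 2 L$)
$S{\left(B,v \right)} = 4 - 2 B v$
$x{\left(d \right)} = -8$ ($x{\left(d \right)} = - 2 \left(4 - 2 \cdot 2 \cdot 2 \cdot 0\right) = - 2 \left(4 - 8 \cdot 0\right) = - 2 \left(4 + 0\right) = \left(-2\right) 4 = -8$)
$x{\left(-2 \right)} \left(71 + 43\right) = - 8 \left(71 + 43\right) = \left(-8\right) 114 = -912$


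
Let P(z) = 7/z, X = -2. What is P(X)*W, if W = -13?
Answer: 91/2 ≈ 45.500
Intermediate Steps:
P(X)*W = (7/(-2))*(-13) = (7*(-½))*(-13) = -7/2*(-13) = 91/2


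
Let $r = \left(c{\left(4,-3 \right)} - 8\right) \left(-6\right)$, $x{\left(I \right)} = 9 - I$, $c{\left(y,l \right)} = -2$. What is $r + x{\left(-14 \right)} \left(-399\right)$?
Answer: $-9117$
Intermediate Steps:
$r = 60$ ($r = \left(-2 - 8\right) \left(-6\right) = \left(-10\right) \left(-6\right) = 60$)
$r + x{\left(-14 \right)} \left(-399\right) = 60 + \left(9 - -14\right) \left(-399\right) = 60 + \left(9 + 14\right) \left(-399\right) = 60 + 23 \left(-399\right) = 60 - 9177 = -9117$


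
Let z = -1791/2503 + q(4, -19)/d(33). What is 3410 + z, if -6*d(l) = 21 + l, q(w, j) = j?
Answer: 76848508/22527 ≈ 3411.4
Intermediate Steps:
d(l) = -7/2 - l/6 (d(l) = -(21 + l)/6 = -7/2 - l/6)
z = 31438/22527 (z = -1791/2503 - 19/(-7/2 - ⅙*33) = -1791*1/2503 - 19/(-7/2 - 11/2) = -1791/2503 - 19/(-9) = -1791/2503 - 19*(-⅑) = -1791/2503 + 19/9 = 31438/22527 ≈ 1.3956)
3410 + z = 3410 + 31438/22527 = 76848508/22527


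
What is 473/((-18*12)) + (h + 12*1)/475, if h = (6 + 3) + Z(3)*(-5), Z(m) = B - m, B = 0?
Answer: -216899/102600 ≈ -2.1140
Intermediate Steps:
Z(m) = -m (Z(m) = 0 - m = -m)
h = 24 (h = (6 + 3) - 1*3*(-5) = 9 - 3*(-5) = 9 + 15 = 24)
473/((-18*12)) + (h + 12*1)/475 = 473/((-18*12)) + (24 + 12*1)/475 = 473/(-216) + (24 + 12)*(1/475) = 473*(-1/216) + 36*(1/475) = -473/216 + 36/475 = -216899/102600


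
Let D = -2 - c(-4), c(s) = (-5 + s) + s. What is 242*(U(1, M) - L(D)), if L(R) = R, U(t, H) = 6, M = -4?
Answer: -1210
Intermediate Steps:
c(s) = -5 + 2*s
D = 11 (D = -2 - (-5 + 2*(-4)) = -2 - (-5 - 8) = -2 - 1*(-13) = -2 + 13 = 11)
242*(U(1, M) - L(D)) = 242*(6 - 1*11) = 242*(6 - 11) = 242*(-5) = -1210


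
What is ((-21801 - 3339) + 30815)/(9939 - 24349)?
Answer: -1135/2882 ≈ -0.39382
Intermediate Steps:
((-21801 - 3339) + 30815)/(9939 - 24349) = (-25140 + 30815)/(-14410) = 5675*(-1/14410) = -1135/2882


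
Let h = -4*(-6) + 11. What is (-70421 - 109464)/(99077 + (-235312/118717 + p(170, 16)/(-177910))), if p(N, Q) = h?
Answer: -151973622253238/83702305980407 ≈ -1.8156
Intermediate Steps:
h = 35 (h = 24 + 11 = 35)
p(N, Q) = 35
(-70421 - 109464)/(99077 + (-235312/118717 + p(170, 16)/(-177910))) = (-70421 - 109464)/(99077 + (-235312/118717 + 35/(-177910))) = -179885/(99077 + (-235312*1/118717 + 35*(-1/177910))) = -179885/(99077 + (-235312/118717 - 7/35582)) = -179885/(99077 - 8373702603/4224188294) = -179885/418511529902035/4224188294 = -179885*4224188294/418511529902035 = -151973622253238/83702305980407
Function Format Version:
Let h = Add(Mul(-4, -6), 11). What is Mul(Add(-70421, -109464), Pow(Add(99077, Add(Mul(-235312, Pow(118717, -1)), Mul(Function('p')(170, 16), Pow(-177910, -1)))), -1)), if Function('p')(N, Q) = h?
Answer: Rational(-151973622253238, 83702305980407) ≈ -1.8156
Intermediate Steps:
h = 35 (h = Add(24, 11) = 35)
Function('p')(N, Q) = 35
Mul(Add(-70421, -109464), Pow(Add(99077, Add(Mul(-235312, Pow(118717, -1)), Mul(Function('p')(170, 16), Pow(-177910, -1)))), -1)) = Mul(Add(-70421, -109464), Pow(Add(99077, Add(Mul(-235312, Pow(118717, -1)), Mul(35, Pow(-177910, -1)))), -1)) = Mul(-179885, Pow(Add(99077, Add(Mul(-235312, Rational(1, 118717)), Mul(35, Rational(-1, 177910)))), -1)) = Mul(-179885, Pow(Add(99077, Add(Rational(-235312, 118717), Rational(-7, 35582))), -1)) = Mul(-179885, Pow(Add(99077, Rational(-8373702603, 4224188294)), -1)) = Mul(-179885, Pow(Rational(418511529902035, 4224188294), -1)) = Mul(-179885, Rational(4224188294, 418511529902035)) = Rational(-151973622253238, 83702305980407)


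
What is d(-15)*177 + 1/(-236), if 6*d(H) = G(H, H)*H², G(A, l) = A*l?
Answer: 352451249/236 ≈ 1.4934e+6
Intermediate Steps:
d(H) = H⁴/6 (d(H) = ((H*H)*H²)/6 = (H²*H²)/6 = H⁴/6)
d(-15)*177 + 1/(-236) = ((⅙)*(-15)⁴)*177 + 1/(-236) = ((⅙)*50625)*177 - 1/236 = (16875/2)*177 - 1/236 = 2986875/2 - 1/236 = 352451249/236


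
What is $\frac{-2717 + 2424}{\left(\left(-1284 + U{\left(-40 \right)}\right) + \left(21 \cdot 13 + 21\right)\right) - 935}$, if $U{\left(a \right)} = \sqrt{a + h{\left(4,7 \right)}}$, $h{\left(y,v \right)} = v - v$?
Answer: $\frac{112805}{741133} + \frac{586 i \sqrt{10}}{3705665} \approx 0.15221 + 0.00050007 i$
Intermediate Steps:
$h{\left(y,v \right)} = 0$
$U{\left(a \right)} = \sqrt{a}$ ($U{\left(a \right)} = \sqrt{a + 0} = \sqrt{a}$)
$\frac{-2717 + 2424}{\left(\left(-1284 + U{\left(-40 \right)}\right) + \left(21 \cdot 13 + 21\right)\right) - 935} = \frac{-2717 + 2424}{\left(\left(-1284 + \sqrt{-40}\right) + \left(21 \cdot 13 + 21\right)\right) - 935} = - \frac{293}{\left(\left(-1284 + 2 i \sqrt{10}\right) + \left(273 + 21\right)\right) - 935} = - \frac{293}{\left(\left(-1284 + 2 i \sqrt{10}\right) + 294\right) - 935} = - \frac{293}{\left(-990 + 2 i \sqrt{10}\right) - 935} = - \frac{293}{-1925 + 2 i \sqrt{10}}$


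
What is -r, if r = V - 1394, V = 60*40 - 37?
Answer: -969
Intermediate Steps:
V = 2363 (V = 2400 - 37 = 2363)
r = 969 (r = 2363 - 1394 = 969)
-r = -1*969 = -969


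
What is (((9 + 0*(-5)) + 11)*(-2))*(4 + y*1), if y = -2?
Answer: -80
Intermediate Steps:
(((9 + 0*(-5)) + 11)*(-2))*(4 + y*1) = (((9 + 0*(-5)) + 11)*(-2))*(4 - 2*1) = (((9 + 0) + 11)*(-2))*(4 - 2) = ((9 + 11)*(-2))*2 = (20*(-2))*2 = -40*2 = -80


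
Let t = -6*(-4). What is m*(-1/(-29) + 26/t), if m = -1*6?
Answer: -389/58 ≈ -6.7069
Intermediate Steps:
t = 24
m = -6
m*(-1/(-29) + 26/t) = -6*(-1/(-29) + 26/24) = -6*(-1*(-1/29) + 26*(1/24)) = -6*(1/29 + 13/12) = -6*389/348 = -389/58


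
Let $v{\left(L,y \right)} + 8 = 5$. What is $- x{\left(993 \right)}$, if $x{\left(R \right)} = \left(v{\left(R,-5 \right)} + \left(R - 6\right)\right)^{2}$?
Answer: $-968256$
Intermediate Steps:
$v{\left(L,y \right)} = -3$ ($v{\left(L,y \right)} = -8 + 5 = -3$)
$x{\left(R \right)} = \left(-9 + R\right)^{2}$ ($x{\left(R \right)} = \left(-3 + \left(R - 6\right)\right)^{2} = \left(-3 + \left(-6 + R\right)\right)^{2} = \left(-9 + R\right)^{2}$)
$- x{\left(993 \right)} = - \left(-9 + 993\right)^{2} = - 984^{2} = \left(-1\right) 968256 = -968256$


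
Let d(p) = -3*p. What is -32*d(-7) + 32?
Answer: -640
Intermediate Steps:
-32*d(-7) + 32 = -(-96)*(-7) + 32 = -32*21 + 32 = -672 + 32 = -640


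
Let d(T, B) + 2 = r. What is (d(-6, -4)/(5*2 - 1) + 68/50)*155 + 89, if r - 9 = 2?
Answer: 2274/5 ≈ 454.80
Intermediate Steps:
r = 11 (r = 9 + 2 = 11)
d(T, B) = 9 (d(T, B) = -2 + 11 = 9)
(d(-6, -4)/(5*2 - 1) + 68/50)*155 + 89 = (9/(5*2 - 1) + 68/50)*155 + 89 = (9/(10 - 1) + 68*(1/50))*155 + 89 = (9/9 + 34/25)*155 + 89 = (9*(⅑) + 34/25)*155 + 89 = (1 + 34/25)*155 + 89 = (59/25)*155 + 89 = 1829/5 + 89 = 2274/5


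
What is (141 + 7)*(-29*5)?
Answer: -21460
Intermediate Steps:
(141 + 7)*(-29*5) = 148*(-145) = -21460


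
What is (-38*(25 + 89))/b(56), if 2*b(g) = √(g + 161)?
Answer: -8664*√217/217 ≈ -588.15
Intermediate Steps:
b(g) = √(161 + g)/2 (b(g) = √(g + 161)/2 = √(161 + g)/2)
(-38*(25 + 89))/b(56) = (-38*(25 + 89))/((√(161 + 56)/2)) = (-38*114)/((√217/2)) = -8664*√217/217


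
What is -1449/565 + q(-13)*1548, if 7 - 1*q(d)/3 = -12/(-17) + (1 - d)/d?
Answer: 4273947711/124865 ≈ 34229.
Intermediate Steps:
q(d) = 321/17 - 3*(1 - d)/d (q(d) = 21 - 3*(-12/(-17) + (1 - d)/d) = 21 - 3*(-12*(-1/17) + (1 - d)/d) = 21 - 3*(12/17 + (1 - d)/d) = 21 + (-36/17 - 3*(1 - d)/d) = 321/17 - 3*(1 - d)/d)
-1449/565 + q(-13)*1548 = -1449/565 + (372/17 - 3/(-13))*1548 = -1449*1/565 + (372/17 - 3*(-1/13))*1548 = -1449/565 + (372/17 + 3/13)*1548 = -1449/565 + (4887/221)*1548 = -1449/565 + 7565076/221 = 4273947711/124865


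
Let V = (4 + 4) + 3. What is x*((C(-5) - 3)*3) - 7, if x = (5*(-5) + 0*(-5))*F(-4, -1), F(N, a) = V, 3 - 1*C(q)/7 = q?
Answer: -43732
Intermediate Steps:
C(q) = 21 - 7*q
V = 11 (V = 8 + 3 = 11)
F(N, a) = 11
x = -275 (x = (5*(-5) + 0*(-5))*11 = (-25 + 0)*11 = -25*11 = -275)
x*((C(-5) - 3)*3) - 7 = -275*((21 - 7*(-5)) - 3)*3 - 7 = -275*((21 + 35) - 3)*3 - 7 = -275*(56 - 3)*3 - 7 = -14575*3 - 7 = -275*159 - 7 = -43725 - 7 = -43732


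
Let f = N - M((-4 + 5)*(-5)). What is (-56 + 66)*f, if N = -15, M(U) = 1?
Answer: -160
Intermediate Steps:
f = -16 (f = -15 - 1*1 = -15 - 1 = -16)
(-56 + 66)*f = (-56 + 66)*(-16) = 10*(-16) = -160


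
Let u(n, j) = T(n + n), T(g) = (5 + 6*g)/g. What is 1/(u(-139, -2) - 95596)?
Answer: -278/26574025 ≈ -1.0461e-5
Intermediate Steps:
T(g) = (5 + 6*g)/g
u(n, j) = 6 + 5/(2*n) (u(n, j) = 6 + 5/(n + n) = 6 + 5/((2*n)) = 6 + 5*(1/(2*n)) = 6 + 5/(2*n))
1/(u(-139, -2) - 95596) = 1/((6 + (5/2)/(-139)) - 95596) = 1/((6 + (5/2)*(-1/139)) - 95596) = 1/((6 - 5/278) - 95596) = 1/(1663/278 - 95596) = 1/(-26574025/278) = -278/26574025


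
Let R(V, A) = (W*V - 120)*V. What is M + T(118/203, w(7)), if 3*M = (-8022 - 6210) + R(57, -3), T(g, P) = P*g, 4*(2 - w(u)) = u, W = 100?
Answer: 41118115/406 ≈ 1.0128e+5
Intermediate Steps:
w(u) = 2 - u/4
R(V, A) = V*(-120 + 100*V) (R(V, A) = (100*V - 120)*V = (-120 + 100*V)*V = V*(-120 + 100*V))
M = 101276 (M = ((-8022 - 6210) + 20*57*(-6 + 5*57))/3 = (-14232 + 20*57*(-6 + 285))/3 = (-14232 + 20*57*279)/3 = (-14232 + 318060)/3 = (1/3)*303828 = 101276)
M + T(118/203, w(7)) = 101276 + (2 - 1/4*7)*(118/203) = 101276 + (2 - 7/4)*(118*(1/203)) = 101276 + (1/4)*(118/203) = 101276 + 59/406 = 41118115/406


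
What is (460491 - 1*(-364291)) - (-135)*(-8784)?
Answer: -361058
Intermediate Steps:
(460491 - 1*(-364291)) - (-135)*(-8784) = (460491 + 364291) - 1*1185840 = 824782 - 1185840 = -361058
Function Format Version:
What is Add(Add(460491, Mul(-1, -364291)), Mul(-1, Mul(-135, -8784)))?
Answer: -361058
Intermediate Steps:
Add(Add(460491, Mul(-1, -364291)), Mul(-1, Mul(-135, -8784))) = Add(Add(460491, 364291), Mul(-1, 1185840)) = Add(824782, -1185840) = -361058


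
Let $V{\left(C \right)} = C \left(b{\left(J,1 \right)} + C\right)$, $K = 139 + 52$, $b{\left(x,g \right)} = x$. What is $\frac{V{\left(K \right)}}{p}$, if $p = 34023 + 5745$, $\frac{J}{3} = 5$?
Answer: $\frac{19673}{19884} \approx 0.98939$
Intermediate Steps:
$J = 15$ ($J = 3 \cdot 5 = 15$)
$K = 191$
$p = 39768$
$V{\left(C \right)} = C \left(15 + C\right)$
$\frac{V{\left(K \right)}}{p} = \frac{191 \left(15 + 191\right)}{39768} = 191 \cdot 206 \cdot \frac{1}{39768} = 39346 \cdot \frac{1}{39768} = \frac{19673}{19884}$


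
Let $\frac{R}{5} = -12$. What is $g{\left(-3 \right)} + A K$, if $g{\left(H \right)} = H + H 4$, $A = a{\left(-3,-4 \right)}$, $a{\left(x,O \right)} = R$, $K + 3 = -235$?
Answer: $14265$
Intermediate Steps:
$K = -238$ ($K = -3 - 235 = -238$)
$R = -60$ ($R = 5 \left(-12\right) = -60$)
$a{\left(x,O \right)} = -60$
$A = -60$
$g{\left(H \right)} = 5 H$ ($g{\left(H \right)} = H + 4 H = 5 H$)
$g{\left(-3 \right)} + A K = 5 \left(-3\right) - -14280 = -15 + 14280 = 14265$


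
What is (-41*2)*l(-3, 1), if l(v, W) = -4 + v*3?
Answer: 1066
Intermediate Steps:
l(v, W) = -4 + 3*v
(-41*2)*l(-3, 1) = (-41*2)*(-4 + 3*(-3)) = -82*(-4 - 9) = -82*(-13) = 1066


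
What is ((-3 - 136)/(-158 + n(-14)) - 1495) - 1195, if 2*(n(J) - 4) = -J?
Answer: -395291/147 ≈ -2689.1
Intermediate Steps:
n(J) = 4 - J/2 (n(J) = 4 + (-J)/2 = 4 - J/2)
((-3 - 136)/(-158 + n(-14)) - 1495) - 1195 = ((-3 - 136)/(-158 + (4 - 1/2*(-14))) - 1495) - 1195 = (-139/(-158 + (4 + 7)) - 1495) - 1195 = (-139/(-158 + 11) - 1495) - 1195 = (-139/(-147) - 1495) - 1195 = (-139*(-1/147) - 1495) - 1195 = (139/147 - 1495) - 1195 = -219626/147 - 1195 = -395291/147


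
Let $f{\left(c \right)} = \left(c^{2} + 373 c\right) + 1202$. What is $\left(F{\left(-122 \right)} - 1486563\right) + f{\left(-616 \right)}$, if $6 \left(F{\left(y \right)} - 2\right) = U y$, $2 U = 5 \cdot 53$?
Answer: $- \frac{8030191}{6} \approx -1.3384 \cdot 10^{6}$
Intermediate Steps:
$f{\left(c \right)} = 1202 + c^{2} + 373 c$
$U = \frac{265}{2}$ ($U = \frac{5 \cdot 53}{2} = \frac{1}{2} \cdot 265 = \frac{265}{2} \approx 132.5$)
$F{\left(y \right)} = 2 + \frac{265 y}{12}$ ($F{\left(y \right)} = 2 + \frac{\frac{265}{2} y}{6} = 2 + \frac{265 y}{12}$)
$\left(F{\left(-122 \right)} - 1486563\right) + f{\left(-616 \right)} = \left(\left(2 + \frac{265}{12} \left(-122\right)\right) - 1486563\right) + \left(1202 + \left(-616\right)^{2} + 373 \left(-616\right)\right) = \left(\left(2 - \frac{16165}{6}\right) - 1486563\right) + \left(1202 + 379456 - 229768\right) = \left(- \frac{16153}{6} - 1486563\right) + 150890 = - \frac{8935531}{6} + 150890 = - \frac{8030191}{6}$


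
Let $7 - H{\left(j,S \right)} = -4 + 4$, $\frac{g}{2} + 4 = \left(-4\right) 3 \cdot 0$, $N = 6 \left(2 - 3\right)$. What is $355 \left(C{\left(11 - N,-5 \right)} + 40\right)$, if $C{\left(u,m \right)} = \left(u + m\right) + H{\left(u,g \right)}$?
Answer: $20945$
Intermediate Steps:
$N = -6$ ($N = 6 \left(-1\right) = -6$)
$g = -8$ ($g = -8 + 2 \left(-4\right) 3 \cdot 0 = -8 + 2 \left(\left(-12\right) 0\right) = -8 + 2 \cdot 0 = -8 + 0 = -8$)
$H{\left(j,S \right)} = 7$ ($H{\left(j,S \right)} = 7 - \left(-4 + 4\right) = 7 - 0 = 7 + 0 = 7$)
$C{\left(u,m \right)} = 7 + m + u$ ($C{\left(u,m \right)} = \left(u + m\right) + 7 = \left(m + u\right) + 7 = 7 + m + u$)
$355 \left(C{\left(11 - N,-5 \right)} + 40\right) = 355 \left(\left(7 - 5 + \left(11 - -6\right)\right) + 40\right) = 355 \left(\left(7 - 5 + \left(11 + 6\right)\right) + 40\right) = 355 \left(\left(7 - 5 + 17\right) + 40\right) = 355 \left(19 + 40\right) = 355 \cdot 59 = 20945$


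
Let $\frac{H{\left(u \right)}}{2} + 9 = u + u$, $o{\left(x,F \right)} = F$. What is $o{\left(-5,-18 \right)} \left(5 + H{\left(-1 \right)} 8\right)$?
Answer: $3078$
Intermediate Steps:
$H{\left(u \right)} = -18 + 4 u$ ($H{\left(u \right)} = -18 + 2 \left(u + u\right) = -18 + 2 \cdot 2 u = -18 + 4 u$)
$o{\left(-5,-18 \right)} \left(5 + H{\left(-1 \right)} 8\right) = - 18 \left(5 + \left(-18 + 4 \left(-1\right)\right) 8\right) = - 18 \left(5 + \left(-18 - 4\right) 8\right) = - 18 \left(5 - 176\right) = \left(-18\right) \left(-171\right) = 3078$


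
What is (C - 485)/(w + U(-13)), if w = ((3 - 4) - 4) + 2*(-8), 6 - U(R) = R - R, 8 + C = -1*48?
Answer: 541/15 ≈ 36.067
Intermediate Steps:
C = -56 (C = -8 - 1*48 = -8 - 48 = -56)
U(R) = 6 (U(R) = 6 - (R - R) = 6 - 1*0 = 6 + 0 = 6)
w = -21 (w = (-1 - 4) - 16 = -5 - 16 = -21)
(C - 485)/(w + U(-13)) = (-56 - 485)/(-21 + 6) = -541/(-15) = -1/15*(-541) = 541/15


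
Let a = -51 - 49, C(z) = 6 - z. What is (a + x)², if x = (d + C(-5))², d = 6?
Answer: 35721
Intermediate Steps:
x = 289 (x = (6 + (6 - 1*(-5)))² = (6 + (6 + 5))² = (6 + 11)² = 17² = 289)
a = -100
(a + x)² = (-100 + 289)² = 189² = 35721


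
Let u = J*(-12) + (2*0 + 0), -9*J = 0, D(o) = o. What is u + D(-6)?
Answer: -6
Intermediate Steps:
J = 0 (J = -1/9*0 = 0)
u = 0 (u = 0*(-12) + (2*0 + 0) = 0 + (0 + 0) = 0 + 0 = 0)
u + D(-6) = 0 - 6 = -6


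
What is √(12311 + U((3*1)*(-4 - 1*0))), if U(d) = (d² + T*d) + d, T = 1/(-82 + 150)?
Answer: 2*√898994/17 ≈ 111.55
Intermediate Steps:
T = 1/68 ≈ 0.014706
U(d) = d² + 69*d/68 (U(d) = (d² + d/68) + d = d² + 69*d/68)
√(12311 + U((3*1)*(-4 - 1*0))) = √(12311 + ((3*1)*(-4 - 1*0))*(69 + 68*((3*1)*(-4 - 1*0)))/68) = √(12311 + (3*(-4 + 0))*(69 + 68*(3*(-4 + 0)))/68) = √(12311 + (3*(-4))*(69 + 68*(3*(-4)))/68) = √(12311 + (1/68)*(-12)*(69 + 68*(-12))) = √(12311 + (1/68)*(-12)*(69 - 816)) = √(12311 + (1/68)*(-12)*(-747)) = √(12311 + 2241/17) = √(211528/17) = 2*√898994/17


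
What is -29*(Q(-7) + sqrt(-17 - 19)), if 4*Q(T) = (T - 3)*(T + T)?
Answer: -1015 - 174*I ≈ -1015.0 - 174.0*I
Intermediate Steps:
Q(T) = T*(-3 + T)/2 (Q(T) = ((T - 3)*(T + T))/4 = ((-3 + T)*(2*T))/4 = (2*T*(-3 + T))/4 = T*(-3 + T)/2)
-29*(Q(-7) + sqrt(-17 - 19)) = -29*((1/2)*(-7)*(-3 - 7) + sqrt(-17 - 19)) = -29*((1/2)*(-7)*(-10) + sqrt(-36)) = -29*(35 + 6*I) = -1015 - 174*I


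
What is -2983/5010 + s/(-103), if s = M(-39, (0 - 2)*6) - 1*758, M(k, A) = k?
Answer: 3685721/516030 ≈ 7.1425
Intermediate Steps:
s = -797 (s = -39 - 1*758 = -39 - 758 = -797)
-2983/5010 + s/(-103) = -2983/5010 - 797/(-103) = -2983*1/5010 - 797*(-1/103) = -2983/5010 + 797/103 = 3685721/516030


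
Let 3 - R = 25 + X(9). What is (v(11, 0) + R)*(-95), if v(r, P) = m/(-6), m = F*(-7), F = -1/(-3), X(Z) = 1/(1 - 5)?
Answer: 73055/36 ≈ 2029.3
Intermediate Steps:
X(Z) = -¼ (X(Z) = 1/(-4) = -¼)
F = ⅓ (F = -1*(-⅓) = ⅓ ≈ 0.33333)
m = -7/3 (m = (⅓)*(-7) = -7/3 ≈ -2.3333)
R = -87/4 (R = 3 - (25 - ¼) = 3 - 1*99/4 = 3 - 99/4 = -87/4 ≈ -21.750)
v(r, P) = 7/18 (v(r, P) = -7/3/(-6) = -7/3*(-⅙) = 7/18)
(v(11, 0) + R)*(-95) = (7/18 - 87/4)*(-95) = -769/36*(-95) = 73055/36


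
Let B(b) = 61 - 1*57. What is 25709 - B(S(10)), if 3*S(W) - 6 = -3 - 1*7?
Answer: 25705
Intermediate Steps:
S(W) = -4/3 (S(W) = 2 + (-3 - 1*7)/3 = 2 + (-3 - 7)/3 = 2 + (⅓)*(-10) = 2 - 10/3 = -4/3)
B(b) = 4 (B(b) = 61 - 57 = 4)
25709 - B(S(10)) = 25709 - 1*4 = 25709 - 4 = 25705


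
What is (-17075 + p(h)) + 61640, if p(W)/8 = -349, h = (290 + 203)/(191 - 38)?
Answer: 41773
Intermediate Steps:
h = 29/9 (h = 493/153 = 493*(1/153) = 29/9 ≈ 3.2222)
p(W) = -2792 (p(W) = 8*(-349) = -2792)
(-17075 + p(h)) + 61640 = (-17075 - 2792) + 61640 = -19867 + 61640 = 41773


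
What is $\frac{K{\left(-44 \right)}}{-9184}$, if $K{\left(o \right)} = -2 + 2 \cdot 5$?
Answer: $- \frac{1}{1148} \approx -0.00087108$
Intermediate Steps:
$K{\left(o \right)} = 8$ ($K{\left(o \right)} = -2 + 10 = 8$)
$\frac{K{\left(-44 \right)}}{-9184} = \frac{8}{-9184} = 8 \left(- \frac{1}{9184}\right) = - \frac{1}{1148}$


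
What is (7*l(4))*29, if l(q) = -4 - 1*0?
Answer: -812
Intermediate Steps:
l(q) = -4 (l(q) = -4 + 0 = -4)
(7*l(4))*29 = (7*(-4))*29 = -28*29 = -812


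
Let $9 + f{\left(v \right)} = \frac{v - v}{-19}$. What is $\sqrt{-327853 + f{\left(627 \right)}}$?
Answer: $i \sqrt{327862} \approx 572.59 i$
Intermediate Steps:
$f{\left(v \right)} = -9$ ($f{\left(v \right)} = -9 + \frac{v - v}{-19} = -9 + 0 \left(- \frac{1}{19}\right) = -9 + 0 = -9$)
$\sqrt{-327853 + f{\left(627 \right)}} = \sqrt{-327853 - 9} = \sqrt{-327862} = i \sqrt{327862}$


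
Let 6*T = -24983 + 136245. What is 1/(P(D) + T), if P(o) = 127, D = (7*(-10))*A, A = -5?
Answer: 3/56012 ≈ 5.3560e-5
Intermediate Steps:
D = 350 (D = (7*(-10))*(-5) = -70*(-5) = 350)
T = 55631/3 (T = (-24983 + 136245)/6 = (⅙)*111262 = 55631/3 ≈ 18544.)
1/(P(D) + T) = 1/(127 + 55631/3) = 1/(56012/3) = 3/56012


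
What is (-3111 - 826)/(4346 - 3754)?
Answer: -3937/592 ≈ -6.6503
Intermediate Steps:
(-3111 - 826)/(4346 - 3754) = -3937/592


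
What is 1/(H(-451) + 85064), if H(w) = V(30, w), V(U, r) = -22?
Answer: 1/85042 ≈ 1.1759e-5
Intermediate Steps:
H(w) = -22
1/(H(-451) + 85064) = 1/(-22 + 85064) = 1/85042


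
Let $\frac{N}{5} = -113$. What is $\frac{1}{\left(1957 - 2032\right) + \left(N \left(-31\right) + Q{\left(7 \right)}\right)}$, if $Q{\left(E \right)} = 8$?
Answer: $\frac{1}{17448} \approx 5.7313 \cdot 10^{-5}$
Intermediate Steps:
$N = -565$ ($N = 5 \left(-113\right) = -565$)
$\frac{1}{\left(1957 - 2032\right) + \left(N \left(-31\right) + Q{\left(7 \right)}\right)} = \frac{1}{\left(1957 - 2032\right) + \left(\left(-565\right) \left(-31\right) + 8\right)} = \frac{1}{\left(1957 - 2032\right) + \left(17515 + 8\right)} = \frac{1}{-75 + 17523} = \frac{1}{17448}$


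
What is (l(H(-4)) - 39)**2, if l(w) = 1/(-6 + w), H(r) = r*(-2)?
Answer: 5929/4 ≈ 1482.3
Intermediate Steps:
H(r) = -2*r
(l(H(-4)) - 39)**2 = (1/(-6 - 2*(-4)) - 39)**2 = (1/(-6 + 8) - 39)**2 = (1/2 - 39)**2 = (-77/2)**2 = 5929/4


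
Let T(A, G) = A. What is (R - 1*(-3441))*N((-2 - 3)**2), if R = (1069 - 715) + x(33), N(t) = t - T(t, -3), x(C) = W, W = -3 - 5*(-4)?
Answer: 0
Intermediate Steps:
W = 17 (W = -3 + 20 = 17)
x(C) = 17
N(t) = 0 (N(t) = t - t = 0)
R = 371 (R = (1069 - 715) + 17 = 354 + 17 = 371)
(R - 1*(-3441))*N((-2 - 3)**2) = (371 - 1*(-3441))*0 = (371 + 3441)*0 = 3812*0 = 0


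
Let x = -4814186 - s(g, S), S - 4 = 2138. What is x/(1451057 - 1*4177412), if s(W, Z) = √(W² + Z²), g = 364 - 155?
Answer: 4814186/2726355 + √4631845/2726355 ≈ 1.7666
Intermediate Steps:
S = 2142 (S = 4 + 2138 = 2142)
g = 209
x = -4814186 - √4631845 (x = -4814186 - √(209² + 2142²) = -4814186 - √(43681 + 4588164) = -4814186 - √4631845 ≈ -4.8163e+6)
x/(1451057 - 1*4177412) = (-4814186 - √4631845)/(1451057 - 1*4177412) = (-4814186 - √4631845)/(1451057 - 4177412) = (-4814186 - √4631845)/(-2726355) = (-4814186 - √4631845)*(-1/2726355) = 4814186/2726355 + √4631845/2726355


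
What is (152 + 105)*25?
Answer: 6425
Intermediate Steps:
(152 + 105)*25 = 257*25 = 6425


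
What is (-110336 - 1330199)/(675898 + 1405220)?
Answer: -1440535/2081118 ≈ -0.69219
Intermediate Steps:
(-110336 - 1330199)/(675898 + 1405220) = -1440535/2081118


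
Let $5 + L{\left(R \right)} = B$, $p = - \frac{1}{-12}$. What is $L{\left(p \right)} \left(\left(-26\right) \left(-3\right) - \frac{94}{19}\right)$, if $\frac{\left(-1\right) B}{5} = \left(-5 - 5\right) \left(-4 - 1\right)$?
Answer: $- \frac{353940}{19} \approx -18628.0$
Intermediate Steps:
$p = \frac{1}{12}$ ($p = \left(-1\right) \left(- \frac{1}{12}\right) = \frac{1}{12} \approx 0.083333$)
$B = -250$ ($B = - 5 \left(-5 - 5\right) \left(-4 - 1\right) = - 5 \left(\left(-10\right) \left(-5\right)\right) = \left(-5\right) 50 = -250$)
$L{\left(R \right)} = -255$ ($L{\left(R \right)} = -5 - 250 = -255$)
$L{\left(p \right)} \left(\left(-26\right) \left(-3\right) - \frac{94}{19}\right) = - 255 \left(\left(-26\right) \left(-3\right) - \frac{94}{19}\right) = - 255 \left(78 - \frac{94}{19}\right) = \left(-255\right) \frac{1388}{19} = - \frac{353940}{19}$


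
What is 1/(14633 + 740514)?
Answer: 1/755147 ≈ 1.3242e-6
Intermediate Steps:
1/(14633 + 740514) = 1/755147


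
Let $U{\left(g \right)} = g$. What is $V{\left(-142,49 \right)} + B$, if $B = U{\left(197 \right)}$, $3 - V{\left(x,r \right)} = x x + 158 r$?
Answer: $-27706$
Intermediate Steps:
$V{\left(x,r \right)} = 3 - x^{2} - 158 r$ ($V{\left(x,r \right)} = 3 - \left(x x + 158 r\right) = 3 - \left(x^{2} + 158 r\right) = 3 - x^{2} - 158 r$)
$B = 197$
$V{\left(-142,49 \right)} + B = \left(3 - \left(-142\right)^{2} - 7742\right) + 197 = \left(3 - 20164 - 7742\right) + 197 = -27903 + 197 = -27706$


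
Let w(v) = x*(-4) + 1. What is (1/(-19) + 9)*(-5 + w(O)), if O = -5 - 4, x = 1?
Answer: -1360/19 ≈ -71.579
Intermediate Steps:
O = -9
w(v) = -3 (w(v) = 1*(-4) + 1 = -4 + 1 = -3)
(1/(-19) + 9)*(-5 + w(O)) = (1/(-19) + 9)*(-5 - 3) = (-1/19 + 9)*(-8) = (170/19)*(-8) = -1360/19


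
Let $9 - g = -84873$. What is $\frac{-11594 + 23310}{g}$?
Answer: $\frac{5858}{42441} \approx 0.13803$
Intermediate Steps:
$g = 84882$ ($g = 9 - -84873 = 9 + 84873 = 84882$)
$\frac{-11594 + 23310}{g} = \frac{-11594 + 23310}{84882} = 11716 \cdot \frac{1}{84882} = \frac{5858}{42441}$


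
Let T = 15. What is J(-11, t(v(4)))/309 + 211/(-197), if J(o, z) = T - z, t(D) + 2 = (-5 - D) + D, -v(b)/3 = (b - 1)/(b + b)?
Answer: -60865/60873 ≈ -0.99987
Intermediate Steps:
v(b) = -3*(-1 + b)/(2*b) (v(b) = -3*(b - 1)/(b + b) = -3*(-1 + b)/(2*b))
t(D) = -7 (t(D) = -2 + ((-5 - D) + D) = -2 - 5 = -7)
J(o, z) = 15 - z
J(-11, t(v(4)))/309 + 211/(-197) = (15 - 1*(-7))/309 + 211/(-197) = (15 + 7)*(1/309) + 211*(-1/197) = 22*(1/309) - 211/197 = 22/309 - 211/197 = -60865/60873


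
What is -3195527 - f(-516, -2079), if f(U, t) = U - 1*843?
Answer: -3194168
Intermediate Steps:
f(U, t) = -843 + U (f(U, t) = U - 843 = -843 + U)
-3195527 - f(-516, -2079) = -3195527 - (-843 - 516) = -3195527 - 1*(-1359) = -3195527 + 1359 = -3194168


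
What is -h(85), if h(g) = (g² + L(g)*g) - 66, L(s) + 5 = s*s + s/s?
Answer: -620944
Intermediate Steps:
L(s) = -4 + s² (L(s) = -5 + (s*s + s/s) = -5 + (s² + 1) = -5 + (1 + s²) = -4 + s²)
h(g) = -66 + g² + g*(-4 + g²) (h(g) = (g² + (-4 + g²)*g) - 66 = (g² + g*(-4 + g²)) - 66 = -66 + g² + g*(-4 + g²))
-h(85) = -(-66 + 85² + 85*(-4 + 85²)) = -(-66 + 7225 + 85*(-4 + 7225)) = -(-66 + 7225 + 85*7221) = -(-66 + 7225 + 613785) = -1*620944 = -620944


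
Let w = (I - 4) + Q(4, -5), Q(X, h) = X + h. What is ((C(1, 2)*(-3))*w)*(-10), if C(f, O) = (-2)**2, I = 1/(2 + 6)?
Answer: -585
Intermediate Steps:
I = 1/8 ≈ 0.12500
C(f, O) = 4
w = -39/8 (w = (1/8 - 4) + (4 - 5) = -31/8 - 1 = -39/8 ≈ -4.8750)
((C(1, 2)*(-3))*w)*(-10) = ((4*(-3))*(-39/8))*(-10) = -12*(-39/8)*(-10) = (117/2)*(-10) = -585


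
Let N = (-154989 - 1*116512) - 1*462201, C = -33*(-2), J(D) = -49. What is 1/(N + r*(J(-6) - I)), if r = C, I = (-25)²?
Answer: -1/778186 ≈ -1.2850e-6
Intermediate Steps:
I = 625
C = 66
r = 66
N = -733702 (N = (-154989 - 116512) - 462201 = -271501 - 462201 = -733702)
1/(N + r*(J(-6) - I)) = 1/(-733702 + 66*(-49 - 1*625)) = 1/(-733702 + 66*(-49 - 625)) = 1/(-733702 + 66*(-674)) = 1/(-733702 - 44484) = 1/(-778186) = -1/778186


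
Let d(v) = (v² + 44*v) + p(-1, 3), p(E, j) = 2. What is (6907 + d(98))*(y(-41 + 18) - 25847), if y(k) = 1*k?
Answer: -538742750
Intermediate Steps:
d(v) = 2 + v² + 44*v (d(v) = (v² + 44*v) + 2 = 2 + v² + 44*v)
y(k) = k
(6907 + d(98))*(y(-41 + 18) - 25847) = (6907 + (2 + 98² + 44*98))*((-41 + 18) - 25847) = (6907 + (2 + 9604 + 4312))*(-23 - 25847) = (6907 + 13918)*(-25870) = 20825*(-25870) = -538742750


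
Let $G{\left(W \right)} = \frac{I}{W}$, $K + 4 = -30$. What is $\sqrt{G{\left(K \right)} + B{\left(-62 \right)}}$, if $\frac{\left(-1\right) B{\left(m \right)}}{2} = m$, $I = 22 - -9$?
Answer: $\frac{3 \sqrt{15810}}{34} \approx 11.095$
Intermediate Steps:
$I = 31$ ($I = 22 + 9 = 31$)
$B{\left(m \right)} = - 2 m$
$K = -34$ ($K = -4 - 30 = -34$)
$G{\left(W \right)} = \frac{31}{W}$
$\sqrt{G{\left(K \right)} + B{\left(-62 \right)}} = \sqrt{\frac{31}{-34} - -124} = \sqrt{31 \left(- \frac{1}{34}\right) + 124} = \sqrt{- \frac{31}{34} + 124} = \sqrt{\frac{4185}{34}} = \frac{3 \sqrt{15810}}{34}$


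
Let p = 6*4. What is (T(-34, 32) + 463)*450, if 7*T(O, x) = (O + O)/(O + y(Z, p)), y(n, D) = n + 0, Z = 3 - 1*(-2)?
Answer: 42325650/203 ≈ 2.0850e+5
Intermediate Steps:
Z = 5 (Z = 3 + 2 = 5)
p = 24
y(n, D) = n
T(O, x) = 2*O/(7*(5 + O)) (T(O, x) = ((O + O)/(O + 5))/7 = ((2*O)/(5 + O))/7 = (2*O/(5 + O))/7 = 2*O/(7*(5 + O)))
(T(-34, 32) + 463)*450 = ((2/7)*(-34)/(5 - 34) + 463)*450 = ((2/7)*(-34)/(-29) + 463)*450 = ((2/7)*(-34)*(-1/29) + 463)*450 = (68/203 + 463)*450 = (94057/203)*450 = 42325650/203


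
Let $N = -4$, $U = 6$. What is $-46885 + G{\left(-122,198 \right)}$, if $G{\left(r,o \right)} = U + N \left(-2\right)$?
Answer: $-46871$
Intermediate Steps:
$G{\left(r,o \right)} = 14$ ($G{\left(r,o \right)} = 6 - -8 = 6 + 8 = 14$)
$-46885 + G{\left(-122,198 \right)} = -46885 + 14 = -46871$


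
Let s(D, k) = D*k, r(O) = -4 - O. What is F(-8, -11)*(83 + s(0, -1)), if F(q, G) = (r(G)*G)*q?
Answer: 51128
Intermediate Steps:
F(q, G) = G*q*(-4 - G) (F(q, G) = ((-4 - G)*G)*q = (G*(-4 - G))*q = G*q*(-4 - G))
F(-8, -11)*(83 + s(0, -1)) = (-1*(-11)*(-8)*(4 - 11))*(83 + 0*(-1)) = (-1*(-11)*(-8)*(-7))*(83 + 0) = 616*83 = 51128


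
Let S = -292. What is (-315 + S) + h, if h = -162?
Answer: -769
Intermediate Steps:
(-315 + S) + h = (-315 - 292) - 162 = -607 - 162 = -769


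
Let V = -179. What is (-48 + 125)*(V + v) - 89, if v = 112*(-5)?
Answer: -56992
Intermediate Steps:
v = -560
(-48 + 125)*(V + v) - 89 = (-48 + 125)*(-179 - 560) - 89 = 77*(-739) - 89 = -56903 - 89 = -56992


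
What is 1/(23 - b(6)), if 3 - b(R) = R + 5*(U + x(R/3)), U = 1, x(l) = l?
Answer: 1/41 ≈ 0.024390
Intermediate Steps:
b(R) = -2 - 8*R/3 (b(R) = 3 - (R + 5*(1 + R/3)) = 3 - (R + (5 + 5*R/3)) = 3 - (5 + 8*R/3) = 3 + (-5 - 8*R/3) = -2 - 8*R/3)
1/(23 - b(6)) = 1/(23 - (-2 - 8/3*6)) = 1/(23 - (-2 - 16)) = 1/(23 - 1*(-18)) = 1/(23 + 18) = 1/41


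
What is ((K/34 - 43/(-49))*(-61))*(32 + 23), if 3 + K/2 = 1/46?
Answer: -90293115/38318 ≈ -2356.4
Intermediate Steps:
K = -137/23 (K = -6 + 2/46 = -6 + 2*(1/46) = -6 + 1/23 = -137/23 ≈ -5.9565)
((K/34 - 43/(-49))*(-61))*(32 + 23) = ((-137/23/34 - 43/(-49))*(-61))*(32 + 23) = ((-137/23*1/34 - 43*(-1/49))*(-61))*55 = ((-137/782 + 43/49)*(-61))*55 = ((26913/38318)*(-61))*55 = -1641693/38318*55 = -90293115/38318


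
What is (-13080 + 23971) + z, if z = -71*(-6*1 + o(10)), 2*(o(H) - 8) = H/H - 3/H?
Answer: 214483/20 ≈ 10724.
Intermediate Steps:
o(H) = 17/2 - 3/(2*H) (o(H) = 8 + (H/H - 3/H)/2 = 8 + (1 - 3/H)/2 = 8 + (1/2 - 3/(2*H)) = 17/2 - 3/(2*H))
z = -3337/20 (z = -71*(-6*1 + (1/2)*(-3 + 17*10)/10) = -71*(-6 + (1/2)*(1/10)*(-3 + 170)) = -71*(-6 + (1/2)*(1/10)*167) = -71*(-6 + 167/20) = -71*47/20 = -3337/20 ≈ -166.85)
(-13080 + 23971) + z = (-13080 + 23971) - 3337/20 = 10891 - 3337/20 = 214483/20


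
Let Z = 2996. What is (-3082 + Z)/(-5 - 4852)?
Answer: 86/4857 ≈ 0.017706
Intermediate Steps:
(-3082 + Z)/(-5 - 4852) = (-3082 + 2996)/(-5 - 4852) = -86/(-4857) = -86*(-1/4857) = 86/4857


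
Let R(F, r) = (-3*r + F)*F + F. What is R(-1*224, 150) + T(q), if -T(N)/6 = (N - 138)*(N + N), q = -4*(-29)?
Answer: 181376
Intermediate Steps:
q = 116
T(N) = -12*N*(-138 + N) (T(N) = -6*(N - 138)*(N + N) = -6*(-138 + N)*2*N = -12*N*(-138 + N))
R(F, r) = F + F*(F - 3*r) (R(F, r) = (F - 3*r)*F + F = F*(F - 3*r) + F = F + F*(F - 3*r))
R(-1*224, 150) + T(q) = (-1*224)*(1 - 1*224 - 3*150) + 12*116*(138 - 1*116) = -224*(1 - 224 - 450) + 12*116*(138 - 116) = -224*(-673) + 12*116*22 = 150752 + 30624 = 181376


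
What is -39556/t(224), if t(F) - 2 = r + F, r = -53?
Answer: -39556/173 ≈ -228.65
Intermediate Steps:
t(F) = -51 + F (t(F) = 2 + (-53 + F) = -51 + F)
-39556/t(224) = -39556/(-51 + 224) = -39556/173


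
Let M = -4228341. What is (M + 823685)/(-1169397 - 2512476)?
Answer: 3404656/3681873 ≈ 0.92471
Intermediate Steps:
(M + 823685)/(-1169397 - 2512476) = (-4228341 + 823685)/(-1169397 - 2512476) = -3404656/(-3681873) = -3404656*(-1/3681873) = 3404656/3681873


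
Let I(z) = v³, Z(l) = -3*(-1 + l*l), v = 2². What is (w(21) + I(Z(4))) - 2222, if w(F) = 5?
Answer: -2153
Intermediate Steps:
v = 4
Z(l) = 3 - 3*l² (Z(l) = -3*(-1 + l²) = 3 - 3*l²)
I(z) = 64 (I(z) = 4³ = 64)
(w(21) + I(Z(4))) - 2222 = (5 + 64) - 2222 = 69 - 2222 = -2153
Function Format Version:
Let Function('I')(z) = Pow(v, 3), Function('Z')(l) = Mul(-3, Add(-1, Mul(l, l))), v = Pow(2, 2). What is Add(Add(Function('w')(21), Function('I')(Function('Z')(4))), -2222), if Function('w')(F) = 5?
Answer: -2153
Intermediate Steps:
v = 4
Function('Z')(l) = Add(3, Mul(-3, Pow(l, 2))) (Function('Z')(l) = Mul(-3, Add(-1, Pow(l, 2))) = Add(3, Mul(-3, Pow(l, 2))))
Function('I')(z) = 64 (Function('I')(z) = Pow(4, 3) = 64)
Add(Add(Function('w')(21), Function('I')(Function('Z')(4))), -2222) = Add(Add(5, 64), -2222) = Add(69, -2222) = -2153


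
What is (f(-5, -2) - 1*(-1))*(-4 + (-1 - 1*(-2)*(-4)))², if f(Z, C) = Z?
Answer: -676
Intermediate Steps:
(f(-5, -2) - 1*(-1))*(-4 + (-1 - 1*(-2)*(-4)))² = (-5 - 1*(-1))*(-4 + (-1 - 1*(-2)*(-4)))² = (-5 + 1)*(-4 + (-1 + 2*(-4)))² = -4*(-4 + (-1 - 8))² = -4*(-4 - 9)² = -4*(-13)² = -4*169 = -676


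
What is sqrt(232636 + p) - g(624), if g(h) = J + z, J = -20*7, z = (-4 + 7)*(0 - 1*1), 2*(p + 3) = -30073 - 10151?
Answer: 604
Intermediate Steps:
p = -20115 (p = -3 + (-30073 - 10151)/2 = -3 + (1/2)*(-40224) = -3 - 20112 = -20115)
z = -3 (z = 3*(0 - 1) = 3*(-1) = -3)
J = -140
g(h) = -143 (g(h) = -140 - 3 = -143)
sqrt(232636 + p) - g(624) = sqrt(232636 - 20115) - 1*(-143) = sqrt(212521) + 143 = 461 + 143 = 604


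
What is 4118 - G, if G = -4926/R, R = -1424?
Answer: 2929553/712 ≈ 4114.5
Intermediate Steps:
G = 2463/712 (G = -4926/(-1424) = -4926*(-1/1424) = 2463/712 ≈ 3.4593)
4118 - G = 4118 - 1*2463/712 = 4118 - 2463/712 = 2929553/712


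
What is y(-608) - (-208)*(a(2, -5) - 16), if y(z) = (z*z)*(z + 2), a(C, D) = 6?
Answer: -224018464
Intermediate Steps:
y(z) = z**2*(2 + z)
y(-608) - (-208)*(a(2, -5) - 16) = (-608)**2*(2 - 608) - (-208)*(6 - 16) = 369664*(-606) - (-208)*(-10) = -224016384 - 1*2080 = -224016384 - 2080 = -224018464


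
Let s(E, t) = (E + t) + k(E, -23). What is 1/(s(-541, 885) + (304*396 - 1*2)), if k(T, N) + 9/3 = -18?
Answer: 1/120705 ≈ 8.2847e-6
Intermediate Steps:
k(T, N) = -21 (k(T, N) = -3 - 18 = -21)
s(E, t) = -21 + E + t (s(E, t) = (E + t) - 21 = -21 + E + t)
1/(s(-541, 885) + (304*396 - 1*2)) = 1/((-21 - 541 + 885) + (304*396 - 1*2)) = 1/(323 + (120384 - 2)) = 1/(323 + 120382) = 1/120705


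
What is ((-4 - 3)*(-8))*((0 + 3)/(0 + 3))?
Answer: 56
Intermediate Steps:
((-4 - 3)*(-8))*((0 + 3)/(0 + 3)) = (-7*(-8))*(3/3) = 56*(3*(1/3)) = 56*1 = 56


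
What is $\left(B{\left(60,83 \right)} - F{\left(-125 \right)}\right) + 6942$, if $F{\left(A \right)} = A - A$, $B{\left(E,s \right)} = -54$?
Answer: $6888$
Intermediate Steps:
$F{\left(A \right)} = 0$
$\left(B{\left(60,83 \right)} - F{\left(-125 \right)}\right) + 6942 = \left(-54 - 0\right) + 6942 = \left(-54 + 0\right) + 6942 = -54 + 6942 = 6888$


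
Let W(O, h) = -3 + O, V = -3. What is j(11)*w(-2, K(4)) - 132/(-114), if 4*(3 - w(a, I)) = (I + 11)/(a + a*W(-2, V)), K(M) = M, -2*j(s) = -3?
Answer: 6025/1216 ≈ 4.9548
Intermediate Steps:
j(s) = 3/2 (j(s) = -1/2*(-3) = 3/2)
w(a, I) = 3 + (11 + I)/(16*a) (w(a, I) = 3 - (I + 11)/(4*(a + a*(-3 - 2))) = 3 - (11 + I)/(4*(a + a*(-5))) = 3 - (11 + I)/(4*(a - 5*a)) = 3 - (11 + I)/(4*((-4*a))) = 3 - (11 + I)*(-1/(4*a))/4 = 3 - (-1)*(11 + I)/(16*a) = 3 + (11 + I)/(16*a))
j(11)*w(-2, K(4)) - 132/(-114) = 3*((1/16)*(11 + 4 + 48*(-2))/(-2))/2 - 132/(-114) = 3*((1/16)*(-1/2)*(11 + 4 - 96))/2 - 132*(-1/114) = 3*((1/16)*(-1/2)*(-81))/2 + 22/19 = (3/2)*(81/32) + 22/19 = 243/64 + 22/19 = 6025/1216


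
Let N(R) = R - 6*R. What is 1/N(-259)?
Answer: 1/1295 ≈ 0.00077220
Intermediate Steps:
N(R) = -5*R
1/N(-259) = 1/(-5*(-259)) = 1/1295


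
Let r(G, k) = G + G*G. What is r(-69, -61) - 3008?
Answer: 1684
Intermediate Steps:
r(G, k) = G + G**2
r(-69, -61) - 3008 = -69*(1 - 69) - 3008 = -69*(-68) - 3008 = 4692 - 3008 = 1684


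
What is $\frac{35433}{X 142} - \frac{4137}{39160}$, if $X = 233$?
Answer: $\frac{625339749}{647823880} \approx 0.96529$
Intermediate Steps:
$\frac{35433}{X 142} - \frac{4137}{39160} = \frac{35433}{233 \cdot 142} - \frac{4137}{39160} = \frac{35433}{33086} - \frac{4137}{39160} = \frac{625339749}{647823880}$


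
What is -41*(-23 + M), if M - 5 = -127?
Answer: 5945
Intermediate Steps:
M = -122 (M = 5 - 127 = -122)
-41*(-23 + M) = -41*(-23 - 122) = -41*(-145) = 5945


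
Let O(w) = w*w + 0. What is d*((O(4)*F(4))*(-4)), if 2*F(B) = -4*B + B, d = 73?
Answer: 28032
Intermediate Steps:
F(B) = -3*B/2 (F(B) = (-4*B + B)/2 = (-3*B)/2 = -3*B/2)
O(w) = w**2 (O(w) = w**2 + 0 = w**2)
d*((O(4)*F(4))*(-4)) = 73*((4**2*(-3/2*4))*(-4)) = 73*((16*(-6))*(-4)) = 73*(-96*(-4)) = 73*384 = 28032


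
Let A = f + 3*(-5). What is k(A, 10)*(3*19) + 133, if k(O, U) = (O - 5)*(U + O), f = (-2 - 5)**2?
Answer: 72865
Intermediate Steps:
f = 49 (f = (-7)**2 = 49)
A = 34 (A = 49 + 3*(-5) = 49 - 15 = 34)
k(O, U) = (-5 + O)*(O + U)
k(A, 10)*(3*19) + 133 = (34**2 - 5*34 - 5*10 + 34*10)*(3*19) + 133 = (1156 - 170 - 50 + 340)*57 + 133 = 1276*57 + 133 = 72732 + 133 = 72865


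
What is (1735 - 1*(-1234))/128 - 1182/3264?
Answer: 49685/2176 ≈ 22.833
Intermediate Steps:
(1735 - 1*(-1234))/128 - 1182/3264 = (1735 + 1234)*(1/128) - 1182*1/3264 = 2969*(1/128) - 197/544 = 2969/128 - 197/544 = 49685/2176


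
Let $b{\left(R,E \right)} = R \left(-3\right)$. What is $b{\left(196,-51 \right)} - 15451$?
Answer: $-16039$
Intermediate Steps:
$b{\left(R,E \right)} = - 3 R$
$b{\left(196,-51 \right)} - 15451 = \left(-3\right) 196 - 15451 = -588 - 15451 = -16039$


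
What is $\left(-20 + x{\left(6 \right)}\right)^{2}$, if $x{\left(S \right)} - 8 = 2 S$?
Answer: $0$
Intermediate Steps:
$x{\left(S \right)} = 8 + 2 S$
$\left(-20 + x{\left(6 \right)}\right)^{2} = \left(-20 + \left(8 + 2 \cdot 6\right)\right)^{2} = \left(-20 + \left(8 + 12\right)\right)^{2} = \left(-20 + 20\right)^{2} = 0^{2} = 0$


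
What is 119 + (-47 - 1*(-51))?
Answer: 123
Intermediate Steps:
119 + (-47 - 1*(-51)) = 119 + (-47 + 51) = 119 + 4 = 123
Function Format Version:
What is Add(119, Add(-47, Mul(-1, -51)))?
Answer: 123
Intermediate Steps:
Add(119, Add(-47, Mul(-1, -51))) = Add(119, Add(-47, 51)) = Add(119, 4) = 123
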